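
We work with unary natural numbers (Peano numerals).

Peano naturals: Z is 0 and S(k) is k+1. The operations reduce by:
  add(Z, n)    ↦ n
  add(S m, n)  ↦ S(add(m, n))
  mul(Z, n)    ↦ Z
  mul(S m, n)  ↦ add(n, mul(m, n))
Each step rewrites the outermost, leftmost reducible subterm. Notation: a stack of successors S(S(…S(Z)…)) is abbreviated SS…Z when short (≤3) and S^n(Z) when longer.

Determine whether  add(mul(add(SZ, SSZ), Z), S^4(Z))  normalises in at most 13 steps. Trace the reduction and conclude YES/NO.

  start: add(mul(add(SZ, SSZ), Z), S^4(Z))
  step 1: add(mul(S(add(Z, SSZ)), Z), S^4(Z))
  step 2: add(add(Z, mul(add(Z, SSZ), Z)), S^4(Z))
  step 3: add(mul(add(Z, SSZ), Z), S^4(Z))
  step 4: add(mul(SSZ, Z), S^4(Z))
  step 5: add(add(Z, mul(SZ, Z)), S^4(Z))
  step 6: add(mul(SZ, Z), S^4(Z))
  step 7: add(add(Z, mul(Z, Z)), S^4(Z))
  step 8: add(mul(Z, Z), S^4(Z))
  step 9: add(Z, S^4(Z))
  step 10: S^4(Z)

Answer: YES — reaches normal form S^4(Z) in 10 ≤ 13 steps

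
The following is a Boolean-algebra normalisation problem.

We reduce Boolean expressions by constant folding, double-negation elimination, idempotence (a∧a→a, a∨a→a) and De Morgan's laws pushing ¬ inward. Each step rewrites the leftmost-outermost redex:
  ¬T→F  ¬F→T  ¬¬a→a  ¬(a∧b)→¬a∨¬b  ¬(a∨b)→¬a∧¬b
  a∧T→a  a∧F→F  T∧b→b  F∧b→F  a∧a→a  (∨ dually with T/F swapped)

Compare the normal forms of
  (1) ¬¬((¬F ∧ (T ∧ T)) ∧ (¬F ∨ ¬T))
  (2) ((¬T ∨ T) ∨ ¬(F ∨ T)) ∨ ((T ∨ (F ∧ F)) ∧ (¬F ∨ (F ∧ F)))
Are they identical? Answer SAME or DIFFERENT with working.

Term A:
  start: ¬¬((¬F ∧ (T ∧ T)) ∧ (¬F ∨ ¬T))
  →1  (¬F ∧ (T ∧ T)) ∧ (¬F ∨ ¬T)
  →2  (T ∧ (T ∧ T)) ∧ (¬F ∨ ¬T)
  →3  (T ∧ T) ∧ (¬F ∨ ¬T)
  →4  T ∧ (¬F ∨ ¬T)
  →5  ¬F ∨ ¬T
  →6  T ∨ ¬T
  →7  T

Term B:
  start: ((¬T ∨ T) ∨ ¬(F ∨ T)) ∨ ((T ∨ (F ∧ F)) ∧ (¬F ∨ (F ∧ F)))
  →1  (T ∨ ¬(F ∨ T)) ∨ ((T ∨ (F ∧ F)) ∧ (¬F ∨ (F ∧ F)))
  →2  T ∨ ((T ∨ (F ∧ F)) ∧ (¬F ∨ (F ∧ F)))
  →3  T

Answer: SAME — A ⇓ T, B ⇓ T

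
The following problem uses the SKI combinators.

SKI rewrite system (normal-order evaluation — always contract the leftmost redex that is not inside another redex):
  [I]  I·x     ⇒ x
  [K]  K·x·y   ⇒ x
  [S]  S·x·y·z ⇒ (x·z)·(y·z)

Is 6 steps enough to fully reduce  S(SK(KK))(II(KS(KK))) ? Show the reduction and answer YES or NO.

  start: S(SK(KK))(II(KS(KK)))
  step 1: S(SK(KK))(I(KS(KK)))
  step 2: S(SK(KK))(KS(KK))
  step 3: S(SK(KK))S

Answer: YES — reaches normal form S(SK(KK))S in 3 ≤ 6 steps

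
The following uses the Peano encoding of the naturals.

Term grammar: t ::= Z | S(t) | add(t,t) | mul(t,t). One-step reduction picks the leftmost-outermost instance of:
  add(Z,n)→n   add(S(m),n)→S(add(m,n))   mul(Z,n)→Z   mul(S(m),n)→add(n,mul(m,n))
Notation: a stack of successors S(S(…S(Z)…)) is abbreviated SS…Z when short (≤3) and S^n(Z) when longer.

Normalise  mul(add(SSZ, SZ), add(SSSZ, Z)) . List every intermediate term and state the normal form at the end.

  start: mul(add(SSZ, SZ), add(SSSZ, Z))
  [1] mul(S(add(SZ, SZ)), add(SSSZ, Z))
  [2] add(add(SSSZ, Z), mul(add(SZ, SZ), add(SSSZ, Z)))
  [3] add(S(add(SSZ, Z)), mul(add(SZ, SZ), add(SSSZ, Z)))
  [4] S(add(add(SSZ, Z), mul(add(SZ, SZ), add(SSSZ, Z))))
  [5] S(add(S(add(SZ, Z)), mul(add(SZ, SZ), add(SSSZ, Z))))
  [6] S(S(add(add(SZ, Z), mul(add(SZ, SZ), add(SSSZ, Z)))))
  [7] S(S(add(S(add(Z, Z)), mul(add(SZ, SZ), add(SSSZ, Z)))))
  [8] S(S(S(add(add(Z, Z), mul(add(SZ, SZ), add(SSSZ, Z))))))
  [9] S(S(S(add(Z, mul(add(SZ, SZ), add(SSSZ, Z))))))
  [10] S(S(S(mul(add(SZ, SZ), add(SSSZ, Z)))))
  [11] S(S(S(mul(S(add(Z, SZ)), add(SSSZ, Z)))))
  [12] S(S(S(add(add(SSSZ, Z), mul(add(Z, SZ), add(SSSZ, Z))))))
  [13] S(S(S(add(S(add(SSZ, Z)), mul(add(Z, SZ), add(SSSZ, Z))))))
  [14] S(S(S(S(add(add(SSZ, Z), mul(add(Z, SZ), add(SSSZ, Z)))))))
  [15] S(S(S(S(add(S(add(SZ, Z)), mul(add(Z, SZ), add(SSSZ, Z)))))))
  [16] S(S(S(S(S(add(add(SZ, Z), mul(add(Z, SZ), add(SSSZ, Z))))))))
  [17] S(S(S(S(S(add(S(add(Z, Z)), mul(add(Z, SZ), add(SSSZ, Z))))))))
  [18] S(S(S(S(S(S(add(add(Z, Z), mul(add(Z, SZ), add(SSSZ, Z)))))))))
  [19] S(S(S(S(S(S(add(Z, mul(add(Z, SZ), add(SSSZ, Z)))))))))
  [20] S(S(S(S(S(S(mul(add(Z, SZ), add(SSSZ, Z))))))))
  [21] S(S(S(S(S(S(mul(SZ, add(SSSZ, Z))))))))
  [22] S(S(S(S(S(S(add(add(SSSZ, Z), mul(Z, add(SSSZ, Z)))))))))
  [23] S(S(S(S(S(S(add(S(add(SSZ, Z)), mul(Z, add(SSSZ, Z)))))))))
  [24] S(S(S(S(S(S(S(add(add(SSZ, Z), mul(Z, add(SSSZ, Z))))))))))
  [25] S(S(S(S(S(S(S(add(S(add(SZ, Z)), mul(Z, add(SSSZ, Z))))))))))
  [26] S(S(S(S(S(S(S(S(add(add(SZ, Z), mul(Z, add(SSSZ, Z)))))))))))
  [27] S(S(S(S(S(S(S(S(add(S(add(Z, Z)), mul(Z, add(SSSZ, Z)))))))))))
  [28] S(S(S(S(S(S(S(S(S(add(add(Z, Z), mul(Z, add(SSSZ, Z))))))))))))
  [29] S(S(S(S(S(S(S(S(S(add(Z, mul(Z, add(SSSZ, Z))))))))))))
  [30] S(S(S(S(S(S(S(S(S(mul(Z, add(SSSZ, Z)))))))))))
  [31] S^9(Z)

Answer: normal form = S^9(Z)  (in 31 steps)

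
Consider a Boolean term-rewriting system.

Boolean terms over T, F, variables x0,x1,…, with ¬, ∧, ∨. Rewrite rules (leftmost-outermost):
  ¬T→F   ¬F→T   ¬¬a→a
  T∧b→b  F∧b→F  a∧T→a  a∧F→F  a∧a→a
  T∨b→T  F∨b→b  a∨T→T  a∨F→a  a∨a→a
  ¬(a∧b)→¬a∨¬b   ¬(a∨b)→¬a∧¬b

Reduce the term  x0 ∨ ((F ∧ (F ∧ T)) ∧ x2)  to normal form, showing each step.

Answer: normal form = x0  (in 3 steps)

Derivation:
  start: x0 ∨ ((F ∧ (F ∧ T)) ∧ x2)
  →1  x0 ∨ (F ∧ x2)
  →2  x0 ∨ F
  →3  x0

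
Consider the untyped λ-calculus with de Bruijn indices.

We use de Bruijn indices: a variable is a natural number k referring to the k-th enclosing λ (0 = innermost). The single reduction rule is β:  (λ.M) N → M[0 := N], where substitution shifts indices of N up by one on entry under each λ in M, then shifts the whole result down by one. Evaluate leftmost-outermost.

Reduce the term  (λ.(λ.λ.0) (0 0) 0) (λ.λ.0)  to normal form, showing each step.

  start: (λ.(λ.λ.0) (0 0) 0) (λ.λ.0)
  [1] (λ.λ.0) ((λ.λ.0) (λ.λ.0)) (λ.λ.0)
  [2] (λ.0) (λ.λ.0)
  [3] λ.λ.0

Answer: normal form = λ.λ.0  (in 3 steps)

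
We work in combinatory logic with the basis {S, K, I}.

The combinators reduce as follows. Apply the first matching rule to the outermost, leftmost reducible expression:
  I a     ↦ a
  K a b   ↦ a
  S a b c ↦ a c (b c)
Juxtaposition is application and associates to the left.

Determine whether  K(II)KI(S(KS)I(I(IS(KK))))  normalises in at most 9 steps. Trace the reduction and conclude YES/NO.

Answer: YES — reaches normal form S(S(KK)) in 9 ≤ 9 steps

Reduction:
  start: K(II)KI(S(KS)I(I(IS(KK))))
  [1] III(S(KS)I(I(IS(KK))))
  [2] II(S(KS)I(I(IS(KK))))
  [3] I(S(KS)I(I(IS(KK))))
  [4] S(KS)I(I(IS(KK)))
  [5] KS(I(IS(KK)))(I(I(IS(KK))))
  [6] S(I(I(IS(KK))))
  [7] S(I(IS(KK)))
  [8] S(IS(KK))
  [9] S(S(KK))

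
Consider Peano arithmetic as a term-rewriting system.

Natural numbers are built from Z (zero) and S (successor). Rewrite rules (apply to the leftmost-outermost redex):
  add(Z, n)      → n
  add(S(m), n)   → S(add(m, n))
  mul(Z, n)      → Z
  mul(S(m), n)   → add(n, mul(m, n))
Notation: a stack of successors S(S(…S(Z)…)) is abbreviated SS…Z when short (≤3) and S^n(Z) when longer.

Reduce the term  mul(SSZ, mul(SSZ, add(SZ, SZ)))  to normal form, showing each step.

  start: mul(SSZ, mul(SSZ, add(SZ, SZ)))
  [1] add(mul(SSZ, add(SZ, SZ)), mul(SZ, mul(SSZ, add(SZ, SZ))))
  [2] add(add(add(SZ, SZ), mul(SZ, add(SZ, SZ))), mul(SZ, mul(SSZ, add(SZ, SZ))))
  [3] add(add(S(add(Z, SZ)), mul(SZ, add(SZ, SZ))), mul(SZ, mul(SSZ, add(SZ, SZ))))
  [4] add(S(add(add(Z, SZ), mul(SZ, add(SZ, SZ)))), mul(SZ, mul(SSZ, add(SZ, SZ))))
  [5] S(add(add(add(Z, SZ), mul(SZ, add(SZ, SZ))), mul(SZ, mul(SSZ, add(SZ, SZ)))))
  [6] S(add(add(SZ, mul(SZ, add(SZ, SZ))), mul(SZ, mul(SSZ, add(SZ, SZ)))))
  [7] S(add(S(add(Z, mul(SZ, add(SZ, SZ)))), mul(SZ, mul(SSZ, add(SZ, SZ)))))
  [8] S(S(add(add(Z, mul(SZ, add(SZ, SZ))), mul(SZ, mul(SSZ, add(SZ, SZ))))))
  [9] S(S(add(mul(SZ, add(SZ, SZ)), mul(SZ, mul(SSZ, add(SZ, SZ))))))
  [10] S(S(add(add(add(SZ, SZ), mul(Z, add(SZ, SZ))), mul(SZ, mul(SSZ, add(SZ, SZ))))))
  [11] S(S(add(add(S(add(Z, SZ)), mul(Z, add(SZ, SZ))), mul(SZ, mul(SSZ, add(SZ, SZ))))))
  [12] S(S(add(S(add(add(Z, SZ), mul(Z, add(SZ, SZ)))), mul(SZ, mul(SSZ, add(SZ, SZ))))))
  [13] S(S(S(add(add(add(Z, SZ), mul(Z, add(SZ, SZ))), mul(SZ, mul(SSZ, add(SZ, SZ)))))))
  [14] S(S(S(add(add(SZ, mul(Z, add(SZ, SZ))), mul(SZ, mul(SSZ, add(SZ, SZ)))))))
  [15] S(S(S(add(S(add(Z, mul(Z, add(SZ, SZ)))), mul(SZ, mul(SSZ, add(SZ, SZ)))))))
  [16] S(S(S(S(add(add(Z, mul(Z, add(SZ, SZ))), mul(SZ, mul(SSZ, add(SZ, SZ))))))))
  [17] S(S(S(S(add(mul(Z, add(SZ, SZ)), mul(SZ, mul(SSZ, add(SZ, SZ))))))))
  [18] S(S(S(S(add(Z, mul(SZ, mul(SSZ, add(SZ, SZ))))))))
  [19] S(S(S(S(mul(SZ, mul(SSZ, add(SZ, SZ)))))))
  [20] S(S(S(S(add(mul(SSZ, add(SZ, SZ)), mul(Z, mul(SSZ, add(SZ, SZ))))))))
  [21] S(S(S(S(add(add(add(SZ, SZ), mul(SZ, add(SZ, SZ))), mul(Z, mul(SSZ, add(SZ, SZ))))))))
  [22] S(S(S(S(add(add(S(add(Z, SZ)), mul(SZ, add(SZ, SZ))), mul(Z, mul(SSZ, add(SZ, SZ))))))))
  [23] S(S(S(S(add(S(add(add(Z, SZ), mul(SZ, add(SZ, SZ)))), mul(Z, mul(SSZ, add(SZ, SZ))))))))
  [24] S(S(S(S(S(add(add(add(Z, SZ), mul(SZ, add(SZ, SZ))), mul(Z, mul(SSZ, add(SZ, SZ)))))))))
  [25] S(S(S(S(S(add(add(SZ, mul(SZ, add(SZ, SZ))), mul(Z, mul(SSZ, add(SZ, SZ)))))))))
  [26] S(S(S(S(S(add(S(add(Z, mul(SZ, add(SZ, SZ)))), mul(Z, mul(SSZ, add(SZ, SZ)))))))))
  [27] S(S(S(S(S(S(add(add(Z, mul(SZ, add(SZ, SZ))), mul(Z, mul(SSZ, add(SZ, SZ))))))))))
  [28] S(S(S(S(S(S(add(mul(SZ, add(SZ, SZ)), mul(Z, mul(SSZ, add(SZ, SZ))))))))))
  [29] S(S(S(S(S(S(add(add(add(SZ, SZ), mul(Z, add(SZ, SZ))), mul(Z, mul(SSZ, add(SZ, SZ))))))))))
  [30] S(S(S(S(S(S(add(add(S(add(Z, SZ)), mul(Z, add(SZ, SZ))), mul(Z, mul(SSZ, add(SZ, SZ))))))))))
  [31] S(S(S(S(S(S(add(S(add(add(Z, SZ), mul(Z, add(SZ, SZ)))), mul(Z, mul(SSZ, add(SZ, SZ))))))))))
  [32] S(S(S(S(S(S(S(add(add(add(Z, SZ), mul(Z, add(SZ, SZ))), mul(Z, mul(SSZ, add(SZ, SZ)))))))))))
  [33] S(S(S(S(S(S(S(add(add(SZ, mul(Z, add(SZ, SZ))), mul(Z, mul(SSZ, add(SZ, SZ)))))))))))
  [34] S(S(S(S(S(S(S(add(S(add(Z, mul(Z, add(SZ, SZ)))), mul(Z, mul(SSZ, add(SZ, SZ)))))))))))
  [35] S(S(S(S(S(S(S(S(add(add(Z, mul(Z, add(SZ, SZ))), mul(Z, mul(SSZ, add(SZ, SZ))))))))))))
  [36] S(S(S(S(S(S(S(S(add(mul(Z, add(SZ, SZ)), mul(Z, mul(SSZ, add(SZ, SZ))))))))))))
  [37] S(S(S(S(S(S(S(S(add(Z, mul(Z, mul(SSZ, add(SZ, SZ))))))))))))
  [38] S(S(S(S(S(S(S(S(mul(Z, mul(SSZ, add(SZ, SZ)))))))))))
  [39] S^8(Z)

Answer: normal form = S^8(Z)  (in 39 steps)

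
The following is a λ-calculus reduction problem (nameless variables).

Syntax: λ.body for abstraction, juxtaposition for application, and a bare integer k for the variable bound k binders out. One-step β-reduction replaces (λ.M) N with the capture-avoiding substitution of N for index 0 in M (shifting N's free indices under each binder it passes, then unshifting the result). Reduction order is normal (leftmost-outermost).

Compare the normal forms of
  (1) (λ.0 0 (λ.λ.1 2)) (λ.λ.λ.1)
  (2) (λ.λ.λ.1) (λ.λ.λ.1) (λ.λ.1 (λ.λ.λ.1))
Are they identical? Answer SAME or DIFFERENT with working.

Answer: SAME — A ⇓ λ.λ.λ.1 (λ.λ.λ.1), B ⇓ λ.λ.λ.1 (λ.λ.λ.1)

Working:
Term A:
  start: (λ.0 0 (λ.λ.1 2)) (λ.λ.λ.1)
  step 1: (λ.λ.λ.1) (λ.λ.λ.1) (λ.λ.1 (λ.λ.λ.1))
  step 2: (λ.λ.1) (λ.λ.1 (λ.λ.λ.1))
  step 3: λ.λ.λ.1 (λ.λ.λ.1)

Term B:
  start: (λ.λ.λ.1) (λ.λ.λ.1) (λ.λ.1 (λ.λ.λ.1))
  step 1: (λ.λ.1) (λ.λ.1 (λ.λ.λ.1))
  step 2: λ.λ.λ.1 (λ.λ.λ.1)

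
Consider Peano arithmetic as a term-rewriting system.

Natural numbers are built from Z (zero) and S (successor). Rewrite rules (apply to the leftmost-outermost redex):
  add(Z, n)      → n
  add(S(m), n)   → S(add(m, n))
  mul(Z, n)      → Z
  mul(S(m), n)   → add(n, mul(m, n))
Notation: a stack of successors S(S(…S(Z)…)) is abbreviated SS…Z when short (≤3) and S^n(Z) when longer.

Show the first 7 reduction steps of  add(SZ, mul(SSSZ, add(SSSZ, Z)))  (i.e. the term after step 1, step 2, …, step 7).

Answer: after 7 steps: S(S(S(add(add(SZ, Z), mul(SSZ, add(SSSZ, Z))))))

Reduction:
  start: add(SZ, mul(SSSZ, add(SSSZ, Z)))
  [1] S(add(Z, mul(SSSZ, add(SSSZ, Z))))
  [2] S(mul(SSSZ, add(SSSZ, Z)))
  [3] S(add(add(SSSZ, Z), mul(SSZ, add(SSSZ, Z))))
  [4] S(add(S(add(SSZ, Z)), mul(SSZ, add(SSSZ, Z))))
  [5] S(S(add(add(SSZ, Z), mul(SSZ, add(SSSZ, Z)))))
  [6] S(S(add(S(add(SZ, Z)), mul(SSZ, add(SSSZ, Z)))))
  [7] S(S(S(add(add(SZ, Z), mul(SSZ, add(SSSZ, Z))))))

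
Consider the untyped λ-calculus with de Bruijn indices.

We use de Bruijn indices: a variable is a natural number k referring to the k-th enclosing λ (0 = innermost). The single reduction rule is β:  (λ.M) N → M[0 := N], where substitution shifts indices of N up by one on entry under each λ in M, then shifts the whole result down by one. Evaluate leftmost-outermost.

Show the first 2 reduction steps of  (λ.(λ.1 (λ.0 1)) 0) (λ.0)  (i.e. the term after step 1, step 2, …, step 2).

  start: (λ.(λ.1 (λ.0 1)) 0) (λ.0)
  [1] (λ.(λ.0) (λ.0 1)) (λ.0)
  [2] (λ.0) (λ.0 (λ.0))

Answer: after 2 steps: (λ.0) (λ.0 (λ.0))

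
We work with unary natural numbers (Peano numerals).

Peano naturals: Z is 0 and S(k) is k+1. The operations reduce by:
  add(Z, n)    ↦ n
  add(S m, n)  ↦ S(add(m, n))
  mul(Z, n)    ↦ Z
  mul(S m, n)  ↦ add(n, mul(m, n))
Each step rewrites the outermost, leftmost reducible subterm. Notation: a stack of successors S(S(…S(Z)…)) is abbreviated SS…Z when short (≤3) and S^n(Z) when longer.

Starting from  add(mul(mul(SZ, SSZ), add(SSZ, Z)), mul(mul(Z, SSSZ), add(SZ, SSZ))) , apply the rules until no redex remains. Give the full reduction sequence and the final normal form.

Answer: normal form = S^4(Z)  (in 27 steps)

Derivation:
  start: add(mul(mul(SZ, SSZ), add(SSZ, Z)), mul(mul(Z, SSSZ), add(SZ, SSZ)))
  step 1: add(mul(add(SSZ, mul(Z, SSZ)), add(SSZ, Z)), mul(mul(Z, SSSZ), add(SZ, SSZ)))
  step 2: add(mul(S(add(SZ, mul(Z, SSZ))), add(SSZ, Z)), mul(mul(Z, SSSZ), add(SZ, SSZ)))
  step 3: add(add(add(SSZ, Z), mul(add(SZ, mul(Z, SSZ)), add(SSZ, Z))), mul(mul(Z, SSSZ), add(SZ, SSZ)))
  step 4: add(add(S(add(SZ, Z)), mul(add(SZ, mul(Z, SSZ)), add(SSZ, Z))), mul(mul(Z, SSSZ), add(SZ, SSZ)))
  step 5: add(S(add(add(SZ, Z), mul(add(SZ, mul(Z, SSZ)), add(SSZ, Z)))), mul(mul(Z, SSSZ), add(SZ, SSZ)))
  step 6: S(add(add(add(SZ, Z), mul(add(SZ, mul(Z, SSZ)), add(SSZ, Z))), mul(mul(Z, SSSZ), add(SZ, SSZ))))
  step 7: S(add(add(S(add(Z, Z)), mul(add(SZ, mul(Z, SSZ)), add(SSZ, Z))), mul(mul(Z, SSSZ), add(SZ, SSZ))))
  step 8: S(add(S(add(add(Z, Z), mul(add(SZ, mul(Z, SSZ)), add(SSZ, Z)))), mul(mul(Z, SSSZ), add(SZ, SSZ))))
  step 9: S(S(add(add(add(Z, Z), mul(add(SZ, mul(Z, SSZ)), add(SSZ, Z))), mul(mul(Z, SSSZ), add(SZ, SSZ)))))
  step 10: S(S(add(add(Z, mul(add(SZ, mul(Z, SSZ)), add(SSZ, Z))), mul(mul(Z, SSSZ), add(SZ, SSZ)))))
  step 11: S(S(add(mul(add(SZ, mul(Z, SSZ)), add(SSZ, Z)), mul(mul(Z, SSSZ), add(SZ, SSZ)))))
  step 12: S(S(add(mul(S(add(Z, mul(Z, SSZ))), add(SSZ, Z)), mul(mul(Z, SSSZ), add(SZ, SSZ)))))
  step 13: S(S(add(add(add(SSZ, Z), mul(add(Z, mul(Z, SSZ)), add(SSZ, Z))), mul(mul(Z, SSSZ), add(SZ, SSZ)))))
  step 14: S(S(add(add(S(add(SZ, Z)), mul(add(Z, mul(Z, SSZ)), add(SSZ, Z))), mul(mul(Z, SSSZ), add(SZ, SSZ)))))
  step 15: S(S(add(S(add(add(SZ, Z), mul(add(Z, mul(Z, SSZ)), add(SSZ, Z)))), mul(mul(Z, SSSZ), add(SZ, SSZ)))))
  step 16: S(S(S(add(add(add(SZ, Z), mul(add(Z, mul(Z, SSZ)), add(SSZ, Z))), mul(mul(Z, SSSZ), add(SZ, SSZ))))))
  step 17: S(S(S(add(add(S(add(Z, Z)), mul(add(Z, mul(Z, SSZ)), add(SSZ, Z))), mul(mul(Z, SSSZ), add(SZ, SSZ))))))
  step 18: S(S(S(add(S(add(add(Z, Z), mul(add(Z, mul(Z, SSZ)), add(SSZ, Z)))), mul(mul(Z, SSSZ), add(SZ, SSZ))))))
  step 19: S(S(S(S(add(add(add(Z, Z), mul(add(Z, mul(Z, SSZ)), add(SSZ, Z))), mul(mul(Z, SSSZ), add(SZ, SSZ)))))))
  step 20: S(S(S(S(add(add(Z, mul(add(Z, mul(Z, SSZ)), add(SSZ, Z))), mul(mul(Z, SSSZ), add(SZ, SSZ)))))))
  step 21: S(S(S(S(add(mul(add(Z, mul(Z, SSZ)), add(SSZ, Z)), mul(mul(Z, SSSZ), add(SZ, SSZ)))))))
  step 22: S(S(S(S(add(mul(mul(Z, SSZ), add(SSZ, Z)), mul(mul(Z, SSSZ), add(SZ, SSZ)))))))
  step 23: S(S(S(S(add(mul(Z, add(SSZ, Z)), mul(mul(Z, SSSZ), add(SZ, SSZ)))))))
  step 24: S(S(S(S(add(Z, mul(mul(Z, SSSZ), add(SZ, SSZ)))))))
  step 25: S(S(S(S(mul(mul(Z, SSSZ), add(SZ, SSZ))))))
  step 26: S(S(S(S(mul(Z, add(SZ, SSZ))))))
  step 27: S^4(Z)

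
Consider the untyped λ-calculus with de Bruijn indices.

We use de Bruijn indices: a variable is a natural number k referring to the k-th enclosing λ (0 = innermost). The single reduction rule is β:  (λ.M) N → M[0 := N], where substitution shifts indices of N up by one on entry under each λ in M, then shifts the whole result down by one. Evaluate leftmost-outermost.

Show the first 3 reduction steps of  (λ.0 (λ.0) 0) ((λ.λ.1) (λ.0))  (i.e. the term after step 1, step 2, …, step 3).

Answer: after 3 steps: (λ.0) ((λ.λ.1) (λ.0))

Working:
  start: (λ.0 (λ.0) 0) ((λ.λ.1) (λ.0))
  [1] (λ.λ.1) (λ.0) (λ.0) ((λ.λ.1) (λ.0))
  [2] (λ.λ.0) (λ.0) ((λ.λ.1) (λ.0))
  [3] (λ.0) ((λ.λ.1) (λ.0))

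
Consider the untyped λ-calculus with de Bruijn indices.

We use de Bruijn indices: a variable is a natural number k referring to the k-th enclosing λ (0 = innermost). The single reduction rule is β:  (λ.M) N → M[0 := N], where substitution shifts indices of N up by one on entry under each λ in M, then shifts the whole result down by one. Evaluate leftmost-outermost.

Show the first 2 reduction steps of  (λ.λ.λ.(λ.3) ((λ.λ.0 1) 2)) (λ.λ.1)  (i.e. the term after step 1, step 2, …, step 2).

  start: (λ.λ.λ.(λ.3) ((λ.λ.0 1) 2)) (λ.λ.1)
  →1  λ.λ.(λ.λ.λ.1) ((λ.λ.0 1) (λ.λ.1))
  →2  λ.λ.λ.λ.1

Answer: after 2 steps: λ.λ.λ.λ.1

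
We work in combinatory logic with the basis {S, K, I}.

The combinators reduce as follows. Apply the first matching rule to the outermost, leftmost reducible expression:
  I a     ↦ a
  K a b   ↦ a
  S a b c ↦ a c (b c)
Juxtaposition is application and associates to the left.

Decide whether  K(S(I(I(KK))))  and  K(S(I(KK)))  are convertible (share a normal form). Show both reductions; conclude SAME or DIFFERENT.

Answer: SAME — A ⇓ K(S(KK)), B ⇓ K(S(KK))

Reduction:
Term A:
  start: K(S(I(I(KK))))
  [1] K(S(I(KK)))
  [2] K(S(KK))

Term B:
  start: K(S(I(KK)))
  [1] K(S(KK))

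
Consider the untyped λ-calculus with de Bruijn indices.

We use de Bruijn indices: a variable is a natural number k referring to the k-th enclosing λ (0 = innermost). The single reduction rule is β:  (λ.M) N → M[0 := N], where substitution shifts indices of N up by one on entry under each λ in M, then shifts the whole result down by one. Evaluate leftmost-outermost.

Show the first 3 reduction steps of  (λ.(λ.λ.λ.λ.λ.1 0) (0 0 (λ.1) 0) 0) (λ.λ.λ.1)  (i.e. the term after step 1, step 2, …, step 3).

  start: (λ.(λ.λ.λ.λ.λ.1 0) (0 0 (λ.1) 0) 0) (λ.λ.λ.1)
  →1  (λ.λ.λ.λ.λ.1 0) ((λ.λ.λ.1) (λ.λ.λ.1) (λ.λ.λ.λ.1) (λ.λ.λ.1)) (λ.λ.λ.1)
  →2  (λ.λ.λ.λ.1 0) (λ.λ.λ.1)
  →3  λ.λ.λ.1 0

Answer: after 3 steps: λ.λ.λ.1 0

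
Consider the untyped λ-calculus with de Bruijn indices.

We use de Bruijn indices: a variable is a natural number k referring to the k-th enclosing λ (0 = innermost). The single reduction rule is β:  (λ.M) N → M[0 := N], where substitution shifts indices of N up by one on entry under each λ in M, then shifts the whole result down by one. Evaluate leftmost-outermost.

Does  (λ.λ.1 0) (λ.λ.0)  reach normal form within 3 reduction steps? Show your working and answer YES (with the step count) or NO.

  start: (λ.λ.1 0) (λ.λ.0)
  step 1: λ.(λ.λ.0) 0
  step 2: λ.λ.0

Answer: YES — reaches normal form λ.λ.0 in 2 ≤ 3 steps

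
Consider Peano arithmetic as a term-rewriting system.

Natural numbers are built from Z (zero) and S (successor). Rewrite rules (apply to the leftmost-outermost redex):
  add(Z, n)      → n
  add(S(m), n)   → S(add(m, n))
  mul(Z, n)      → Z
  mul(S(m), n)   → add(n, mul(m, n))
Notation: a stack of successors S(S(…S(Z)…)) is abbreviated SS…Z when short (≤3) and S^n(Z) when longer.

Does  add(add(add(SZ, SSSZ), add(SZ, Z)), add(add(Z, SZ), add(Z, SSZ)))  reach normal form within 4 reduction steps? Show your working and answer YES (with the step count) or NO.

  start: add(add(add(SZ, SSSZ), add(SZ, Z)), add(add(Z, SZ), add(Z, SSZ)))
  step 1: add(add(S(add(Z, SSSZ)), add(SZ, Z)), add(add(Z, SZ), add(Z, SSZ)))
  step 2: add(S(add(add(Z, SSSZ), add(SZ, Z))), add(add(Z, SZ), add(Z, SSZ)))
  step 3: S(add(add(add(Z, SSSZ), add(SZ, Z)), add(add(Z, SZ), add(Z, SSZ))))
  step 4: S(add(add(SSSZ, add(SZ, Z)), add(add(Z, SZ), add(Z, SSZ))))

Answer: NO — after 4 steps the term is S(add(add(SSSZ, add(SZ, Z)), add(add(Z, SZ), add(Z, SSZ)))), not yet normal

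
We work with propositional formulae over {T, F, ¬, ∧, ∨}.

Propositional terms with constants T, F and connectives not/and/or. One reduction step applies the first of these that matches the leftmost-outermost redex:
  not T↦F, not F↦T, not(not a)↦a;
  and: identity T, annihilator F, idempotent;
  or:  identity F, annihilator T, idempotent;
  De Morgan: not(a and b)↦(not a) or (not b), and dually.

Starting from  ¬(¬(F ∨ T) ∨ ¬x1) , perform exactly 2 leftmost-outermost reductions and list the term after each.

Answer: after 2 steps: (F ∨ T) ∧ ¬¬x1

Working:
  start: ¬(¬(F ∨ T) ∨ ¬x1)
  step 1: ¬¬(F ∨ T) ∧ ¬¬x1
  step 2: (F ∨ T) ∧ ¬¬x1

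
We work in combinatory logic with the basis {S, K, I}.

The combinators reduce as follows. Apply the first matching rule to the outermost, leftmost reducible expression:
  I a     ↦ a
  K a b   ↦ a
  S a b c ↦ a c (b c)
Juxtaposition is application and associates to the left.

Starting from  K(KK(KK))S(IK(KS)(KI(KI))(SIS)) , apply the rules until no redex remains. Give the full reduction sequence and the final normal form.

Answer: normal form = KS  (in 5 steps)

Working:
  start: K(KK(KK))S(IK(KS)(KI(KI))(SIS))
  [1] KK(KK)(IK(KS)(KI(KI))(SIS))
  [2] K(IK(KS)(KI(KI))(SIS))
  [3] K(K(KS)(KI(KI))(SIS))
  [4] K(KS(SIS))
  [5] KS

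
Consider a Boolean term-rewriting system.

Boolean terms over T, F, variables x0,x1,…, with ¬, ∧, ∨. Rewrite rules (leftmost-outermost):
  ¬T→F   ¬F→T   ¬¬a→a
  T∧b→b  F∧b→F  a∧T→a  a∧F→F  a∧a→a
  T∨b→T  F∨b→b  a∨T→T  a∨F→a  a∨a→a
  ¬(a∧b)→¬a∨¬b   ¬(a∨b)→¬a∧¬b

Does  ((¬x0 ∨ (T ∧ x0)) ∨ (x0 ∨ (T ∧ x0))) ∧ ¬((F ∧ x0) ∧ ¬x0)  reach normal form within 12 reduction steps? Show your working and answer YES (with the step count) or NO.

  start: ((¬x0 ∨ (T ∧ x0)) ∨ (x0 ∨ (T ∧ x0))) ∧ ¬((F ∧ x0) ∧ ¬x0)
  →1  ((¬x0 ∨ x0) ∨ (x0 ∨ (T ∧ x0))) ∧ ¬((F ∧ x0) ∧ ¬x0)
  →2  ((¬x0 ∨ x0) ∨ (x0 ∨ x0)) ∧ ¬((F ∧ x0) ∧ ¬x0)
  →3  ((¬x0 ∨ x0) ∨ x0) ∧ ¬((F ∧ x0) ∧ ¬x0)
  →4  ((¬x0 ∨ x0) ∨ x0) ∧ (¬(F ∧ x0) ∨ ¬¬x0)
  →5  ((¬x0 ∨ x0) ∨ x0) ∧ ((¬F ∨ ¬x0) ∨ ¬¬x0)
  →6  ((¬x0 ∨ x0) ∨ x0) ∧ ((T ∨ ¬x0) ∨ ¬¬x0)
  →7  ((¬x0 ∨ x0) ∨ x0) ∧ (T ∨ ¬¬x0)
  →8  ((¬x0 ∨ x0) ∨ x0) ∧ T
  →9  (¬x0 ∨ x0) ∨ x0

Answer: YES — reaches normal form (¬x0 ∨ x0) ∨ x0 in 9 ≤ 12 steps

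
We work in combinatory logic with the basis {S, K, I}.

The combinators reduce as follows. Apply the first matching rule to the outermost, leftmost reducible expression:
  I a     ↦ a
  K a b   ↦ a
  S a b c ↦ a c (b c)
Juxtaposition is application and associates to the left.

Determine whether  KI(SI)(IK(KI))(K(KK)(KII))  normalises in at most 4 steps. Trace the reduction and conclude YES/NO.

Answer: YES — reaches normal form KI in 4 ≤ 4 steps

Reduction:
  start: KI(SI)(IK(KI))(K(KK)(KII))
  →1  I(IK(KI))(K(KK)(KII))
  →2  IK(KI)(K(KK)(KII))
  →3  K(KI)(K(KK)(KII))
  →4  KI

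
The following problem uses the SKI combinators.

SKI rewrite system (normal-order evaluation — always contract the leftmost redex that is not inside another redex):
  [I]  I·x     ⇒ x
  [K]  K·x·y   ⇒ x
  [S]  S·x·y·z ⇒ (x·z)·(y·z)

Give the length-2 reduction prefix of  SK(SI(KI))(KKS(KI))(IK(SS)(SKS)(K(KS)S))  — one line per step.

  start: SK(SI(KI))(KKS(KI))(IK(SS)(SKS)(K(KS)S))
  step 1: K(KKS(KI))(SI(KI)(KKS(KI)))(IK(SS)(SKS)(K(KS)S))
  step 2: KKS(KI)(IK(SS)(SKS)(K(KS)S))

Answer: after 2 steps: KKS(KI)(IK(SS)(SKS)(K(KS)S))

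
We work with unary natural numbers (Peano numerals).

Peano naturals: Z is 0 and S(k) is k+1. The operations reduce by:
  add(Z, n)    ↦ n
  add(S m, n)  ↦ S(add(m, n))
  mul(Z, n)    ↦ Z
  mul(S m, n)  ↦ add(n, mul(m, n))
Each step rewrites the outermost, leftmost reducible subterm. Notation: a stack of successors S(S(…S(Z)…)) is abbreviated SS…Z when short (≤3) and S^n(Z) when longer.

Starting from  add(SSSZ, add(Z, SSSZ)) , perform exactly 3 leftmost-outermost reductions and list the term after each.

Answer: after 3 steps: S(S(S(add(Z, add(Z, SSSZ)))))

Derivation:
  start: add(SSSZ, add(Z, SSSZ))
  →1  S(add(SSZ, add(Z, SSSZ)))
  →2  S(S(add(SZ, add(Z, SSSZ))))
  →3  S(S(S(add(Z, add(Z, SSSZ)))))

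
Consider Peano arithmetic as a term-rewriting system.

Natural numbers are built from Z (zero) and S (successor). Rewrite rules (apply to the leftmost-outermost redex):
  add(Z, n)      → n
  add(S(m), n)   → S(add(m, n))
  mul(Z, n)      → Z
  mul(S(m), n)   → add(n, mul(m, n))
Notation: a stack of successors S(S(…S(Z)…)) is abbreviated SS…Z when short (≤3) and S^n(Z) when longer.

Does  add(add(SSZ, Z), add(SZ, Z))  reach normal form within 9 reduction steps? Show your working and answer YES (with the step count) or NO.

Answer: YES — reaches normal form SSSZ in 8 ≤ 9 steps

Derivation:
  start: add(add(SSZ, Z), add(SZ, Z))
  step 1: add(S(add(SZ, Z)), add(SZ, Z))
  step 2: S(add(add(SZ, Z), add(SZ, Z)))
  step 3: S(add(S(add(Z, Z)), add(SZ, Z)))
  step 4: S(S(add(add(Z, Z), add(SZ, Z))))
  step 5: S(S(add(Z, add(SZ, Z))))
  step 6: S(S(add(SZ, Z)))
  step 7: S(S(S(add(Z, Z))))
  step 8: SSSZ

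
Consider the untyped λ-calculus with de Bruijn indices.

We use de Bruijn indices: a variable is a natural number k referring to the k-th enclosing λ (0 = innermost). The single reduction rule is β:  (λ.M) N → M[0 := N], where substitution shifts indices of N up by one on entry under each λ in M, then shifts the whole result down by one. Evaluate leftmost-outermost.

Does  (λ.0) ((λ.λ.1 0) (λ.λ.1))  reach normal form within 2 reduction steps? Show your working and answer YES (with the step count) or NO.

  start: (λ.0) ((λ.λ.1 0) (λ.λ.1))
  step 1: (λ.λ.1 0) (λ.λ.1)
  step 2: λ.(λ.λ.1) 0

Answer: NO — after 2 steps the term is λ.(λ.λ.1) 0, not yet normal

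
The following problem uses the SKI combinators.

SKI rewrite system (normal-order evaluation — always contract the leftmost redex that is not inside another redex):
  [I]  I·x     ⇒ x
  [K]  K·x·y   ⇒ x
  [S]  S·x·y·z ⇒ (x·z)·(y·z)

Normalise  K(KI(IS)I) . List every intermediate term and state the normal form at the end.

  start: K(KI(IS)I)
  →1  K(II)
  →2  KI

Answer: normal form = KI  (in 2 steps)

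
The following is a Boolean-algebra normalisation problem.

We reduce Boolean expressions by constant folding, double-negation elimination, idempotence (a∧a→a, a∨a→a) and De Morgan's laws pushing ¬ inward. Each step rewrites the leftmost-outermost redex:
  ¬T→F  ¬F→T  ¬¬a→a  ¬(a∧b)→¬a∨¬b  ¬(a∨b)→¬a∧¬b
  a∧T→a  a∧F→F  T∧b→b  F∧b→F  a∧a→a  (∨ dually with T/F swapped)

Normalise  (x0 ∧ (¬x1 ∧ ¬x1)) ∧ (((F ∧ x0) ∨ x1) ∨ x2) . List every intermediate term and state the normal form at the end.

  start: (x0 ∧ (¬x1 ∧ ¬x1)) ∧ (((F ∧ x0) ∨ x1) ∨ x2)
  →1  (x0 ∧ ¬x1) ∧ (((F ∧ x0) ∨ x1) ∨ x2)
  →2  (x0 ∧ ¬x1) ∧ ((F ∨ x1) ∨ x2)
  →3  (x0 ∧ ¬x1) ∧ (x1 ∨ x2)

Answer: normal form = (x0 ∧ ¬x1) ∧ (x1 ∨ x2)  (in 3 steps)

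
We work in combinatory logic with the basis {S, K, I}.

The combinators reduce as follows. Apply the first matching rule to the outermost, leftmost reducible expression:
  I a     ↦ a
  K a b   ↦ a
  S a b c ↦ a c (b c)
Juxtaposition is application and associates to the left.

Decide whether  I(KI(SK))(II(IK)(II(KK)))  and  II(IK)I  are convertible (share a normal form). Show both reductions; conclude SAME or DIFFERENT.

Term A:
  start: I(KI(SK))(II(IK)(II(KK)))
  [1] KI(SK)(II(IK)(II(KK)))
  [2] I(II(IK)(II(KK)))
  [3] II(IK)(II(KK))
  [4] I(IK)(II(KK))
  [5] IK(II(KK))
  [6] K(II(KK))
  [7] K(I(KK))
  [8] K(KK)

Term B:
  start: II(IK)I
  [1] I(IK)I
  [2] IKI
  [3] KI

Answer: DIFFERENT — A ⇓ K(KK), B ⇓ KI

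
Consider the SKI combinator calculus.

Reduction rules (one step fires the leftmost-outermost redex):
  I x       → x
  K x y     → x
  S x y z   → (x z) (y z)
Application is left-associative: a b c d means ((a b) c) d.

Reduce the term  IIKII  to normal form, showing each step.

  start: IIKII
  [1] IKII
  [2] KII
  [3] I

Answer: normal form = I  (in 3 steps)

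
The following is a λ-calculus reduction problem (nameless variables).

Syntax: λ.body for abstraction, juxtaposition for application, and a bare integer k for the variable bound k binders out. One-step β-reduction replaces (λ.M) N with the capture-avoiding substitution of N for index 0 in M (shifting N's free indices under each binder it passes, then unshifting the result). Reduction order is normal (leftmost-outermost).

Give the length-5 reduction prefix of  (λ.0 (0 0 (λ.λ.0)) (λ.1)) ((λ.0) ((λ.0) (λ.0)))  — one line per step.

  start: (λ.0 (0 0 (λ.λ.0)) (λ.1)) ((λ.0) ((λ.0) (λ.0)))
  →1  (λ.0) ((λ.0) (λ.0)) ((λ.0) ((λ.0) (λ.0)) ((λ.0) ((λ.0) (λ.0))) (λ.λ.0)) (λ.(λ.0) ((λ.0) (λ.0)))
  →2  (λ.0) (λ.0) ((λ.0) ((λ.0) (λ.0)) ((λ.0) ((λ.0) (λ.0))) (λ.λ.0)) (λ.(λ.0) ((λ.0) (λ.0)))
  →3  (λ.0) ((λ.0) ((λ.0) (λ.0)) ((λ.0) ((λ.0) (λ.0))) (λ.λ.0)) (λ.(λ.0) ((λ.0) (λ.0)))
  →4  (λ.0) ((λ.0) (λ.0)) ((λ.0) ((λ.0) (λ.0))) (λ.λ.0) (λ.(λ.0) ((λ.0) (λ.0)))
  →5  (λ.0) (λ.0) ((λ.0) ((λ.0) (λ.0))) (λ.λ.0) (λ.(λ.0) ((λ.0) (λ.0)))

Answer: after 5 steps: (λ.0) (λ.0) ((λ.0) ((λ.0) (λ.0))) (λ.λ.0) (λ.(λ.0) ((λ.0) (λ.0)))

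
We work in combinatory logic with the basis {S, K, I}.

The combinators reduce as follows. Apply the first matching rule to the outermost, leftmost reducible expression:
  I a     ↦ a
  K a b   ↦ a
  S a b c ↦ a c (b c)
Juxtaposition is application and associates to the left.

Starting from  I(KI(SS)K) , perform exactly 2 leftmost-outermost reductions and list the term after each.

  start: I(KI(SS)K)
  step 1: KI(SS)K
  step 2: IK

Answer: after 2 steps: IK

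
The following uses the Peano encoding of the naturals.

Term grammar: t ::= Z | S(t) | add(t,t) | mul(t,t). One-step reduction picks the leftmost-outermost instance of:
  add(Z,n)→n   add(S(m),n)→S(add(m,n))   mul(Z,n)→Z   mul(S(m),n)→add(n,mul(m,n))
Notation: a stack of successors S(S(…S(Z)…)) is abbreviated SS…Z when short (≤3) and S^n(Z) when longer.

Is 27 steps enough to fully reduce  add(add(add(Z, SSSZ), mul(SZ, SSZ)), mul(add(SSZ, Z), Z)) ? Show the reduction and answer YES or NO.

  start: add(add(add(Z, SSSZ), mul(SZ, SSZ)), mul(add(SSZ, Z), Z))
  →1  add(add(SSSZ, mul(SZ, SSZ)), mul(add(SSZ, Z), Z))
  →2  add(S(add(SSZ, mul(SZ, SSZ))), mul(add(SSZ, Z), Z))
  →3  S(add(add(SSZ, mul(SZ, SSZ)), mul(add(SSZ, Z), Z)))
  →4  S(add(S(add(SZ, mul(SZ, SSZ))), mul(add(SSZ, Z), Z)))
  →5  S(S(add(add(SZ, mul(SZ, SSZ)), mul(add(SSZ, Z), Z))))
  →6  S(S(add(S(add(Z, mul(SZ, SSZ))), mul(add(SSZ, Z), Z))))
  →7  S(S(S(add(add(Z, mul(SZ, SSZ)), mul(add(SSZ, Z), Z)))))
  →8  S(S(S(add(mul(SZ, SSZ), mul(add(SSZ, Z), Z)))))
  →9  S(S(S(add(add(SSZ, mul(Z, SSZ)), mul(add(SSZ, Z), Z)))))
  →10  S(S(S(add(S(add(SZ, mul(Z, SSZ))), mul(add(SSZ, Z), Z)))))
  →11  S(S(S(S(add(add(SZ, mul(Z, SSZ)), mul(add(SSZ, Z), Z))))))
  →12  S(S(S(S(add(S(add(Z, mul(Z, SSZ))), mul(add(SSZ, Z), Z))))))
  →13  S(S(S(S(S(add(add(Z, mul(Z, SSZ)), mul(add(SSZ, Z), Z)))))))
  →14  S(S(S(S(S(add(mul(Z, SSZ), mul(add(SSZ, Z), Z)))))))
  →15  S(S(S(S(S(add(Z, mul(add(SSZ, Z), Z)))))))
  →16  S(S(S(S(S(mul(add(SSZ, Z), Z))))))
  →17  S(S(S(S(S(mul(S(add(SZ, Z)), Z))))))
  →18  S(S(S(S(S(add(Z, mul(add(SZ, Z), Z)))))))
  →19  S(S(S(S(S(mul(add(SZ, Z), Z))))))
  →20  S(S(S(S(S(mul(S(add(Z, Z)), Z))))))
  →21  S(S(S(S(S(add(Z, mul(add(Z, Z), Z)))))))
  →22  S(S(S(S(S(mul(add(Z, Z), Z))))))
  →23  S(S(S(S(S(mul(Z, Z))))))
  →24  S^5(Z)

Answer: YES — reaches normal form S^5(Z) in 24 ≤ 27 steps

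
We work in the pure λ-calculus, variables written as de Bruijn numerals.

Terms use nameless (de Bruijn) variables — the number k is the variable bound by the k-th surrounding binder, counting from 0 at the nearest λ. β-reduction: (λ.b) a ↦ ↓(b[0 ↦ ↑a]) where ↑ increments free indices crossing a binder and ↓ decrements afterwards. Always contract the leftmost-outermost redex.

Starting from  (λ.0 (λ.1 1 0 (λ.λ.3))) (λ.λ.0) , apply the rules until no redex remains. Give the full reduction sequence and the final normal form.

  start: (λ.0 (λ.1 1 0 (λ.λ.3))) (λ.λ.0)
  step 1: (λ.λ.0) (λ.(λ.λ.0) (λ.λ.0) 0 (λ.λ.λ.λ.0))
  step 2: λ.0

Answer: normal form = λ.0  (in 2 steps)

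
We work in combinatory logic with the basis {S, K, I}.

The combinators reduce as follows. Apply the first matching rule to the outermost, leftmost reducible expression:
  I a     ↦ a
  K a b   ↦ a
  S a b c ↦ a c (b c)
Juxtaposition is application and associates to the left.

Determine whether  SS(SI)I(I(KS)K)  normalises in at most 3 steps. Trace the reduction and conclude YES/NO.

  start: SS(SI)I(I(KS)K)
  step 1: SI(SII)(I(KS)K)
  step 2: I(I(KS)K)(SII(I(KS)K))
  step 3: I(KS)K(SII(I(KS)K))

Answer: NO — after 3 steps the term is I(KS)K(SII(I(KS)K)), not yet normal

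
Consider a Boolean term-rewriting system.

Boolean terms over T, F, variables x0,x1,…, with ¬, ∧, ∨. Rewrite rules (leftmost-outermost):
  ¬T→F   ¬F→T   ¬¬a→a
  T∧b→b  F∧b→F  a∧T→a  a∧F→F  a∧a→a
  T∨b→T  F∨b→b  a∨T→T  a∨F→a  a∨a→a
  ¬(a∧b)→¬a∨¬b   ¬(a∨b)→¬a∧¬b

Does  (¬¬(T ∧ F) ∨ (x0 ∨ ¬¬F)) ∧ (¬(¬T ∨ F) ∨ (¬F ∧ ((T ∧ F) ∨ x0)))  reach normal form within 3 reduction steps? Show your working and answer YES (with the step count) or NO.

  start: (¬¬(T ∧ F) ∨ (x0 ∨ ¬¬F)) ∧ (¬(¬T ∨ F) ∨ (¬F ∧ ((T ∧ F) ∨ x0)))
  →1  ((T ∧ F) ∨ (x0 ∨ ¬¬F)) ∧ (¬(¬T ∨ F) ∨ (¬F ∧ ((T ∧ F) ∨ x0)))
  →2  (F ∨ (x0 ∨ ¬¬F)) ∧ (¬(¬T ∨ F) ∨ (¬F ∧ ((T ∧ F) ∨ x0)))
  →3  (x0 ∨ ¬¬F) ∧ (¬(¬T ∨ F) ∨ (¬F ∧ ((T ∧ F) ∨ x0)))

Answer: NO — after 3 steps the term is (x0 ∨ ¬¬F) ∧ (¬(¬T ∨ F) ∨ (¬F ∧ ((T ∧ F) ∨ x0))), not yet normal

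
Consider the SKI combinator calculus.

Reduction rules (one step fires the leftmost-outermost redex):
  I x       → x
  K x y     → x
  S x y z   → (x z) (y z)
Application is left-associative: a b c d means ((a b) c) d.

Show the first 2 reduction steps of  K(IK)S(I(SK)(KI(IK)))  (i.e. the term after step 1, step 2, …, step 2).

  start: K(IK)S(I(SK)(KI(IK)))
  →1  IK(I(SK)(KI(IK)))
  →2  K(I(SK)(KI(IK)))

Answer: after 2 steps: K(I(SK)(KI(IK)))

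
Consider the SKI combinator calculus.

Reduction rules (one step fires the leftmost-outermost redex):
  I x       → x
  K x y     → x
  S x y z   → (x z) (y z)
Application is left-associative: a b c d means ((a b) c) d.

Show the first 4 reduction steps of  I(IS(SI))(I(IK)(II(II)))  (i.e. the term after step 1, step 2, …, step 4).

Answer: after 4 steps: S(SI)(K(II(II)))

Derivation:
  start: I(IS(SI))(I(IK)(II(II)))
  step 1: IS(SI)(I(IK)(II(II)))
  step 2: S(SI)(I(IK)(II(II)))
  step 3: S(SI)(IK(II(II)))
  step 4: S(SI)(K(II(II)))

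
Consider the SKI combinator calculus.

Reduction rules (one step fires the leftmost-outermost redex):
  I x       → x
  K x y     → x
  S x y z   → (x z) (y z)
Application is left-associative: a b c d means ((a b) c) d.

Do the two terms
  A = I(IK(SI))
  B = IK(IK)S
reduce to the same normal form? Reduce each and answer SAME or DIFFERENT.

Answer: DIFFERENT — A ⇓ K(SI), B ⇓ K

Reduction:
Term A:
  start: I(IK(SI))
  →1  IK(SI)
  →2  K(SI)

Term B:
  start: IK(IK)S
  →1  K(IK)S
  →2  IK
  →3  K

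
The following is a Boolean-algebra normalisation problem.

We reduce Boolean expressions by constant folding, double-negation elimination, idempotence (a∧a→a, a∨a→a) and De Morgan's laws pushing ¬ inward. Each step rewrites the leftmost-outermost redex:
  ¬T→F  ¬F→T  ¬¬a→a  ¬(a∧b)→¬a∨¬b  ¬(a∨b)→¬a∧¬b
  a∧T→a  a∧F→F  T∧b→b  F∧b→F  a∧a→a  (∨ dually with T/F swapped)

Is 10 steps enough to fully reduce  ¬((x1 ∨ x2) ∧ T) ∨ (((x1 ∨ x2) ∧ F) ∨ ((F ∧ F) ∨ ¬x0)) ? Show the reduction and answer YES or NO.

  start: ¬((x1 ∨ x2) ∧ T) ∨ (((x1 ∨ x2) ∧ F) ∨ ((F ∧ F) ∨ ¬x0))
  [1] (¬(x1 ∨ x2) ∨ ¬T) ∨ (((x1 ∨ x2) ∧ F) ∨ ((F ∧ F) ∨ ¬x0))
  [2] ((¬x1 ∧ ¬x2) ∨ ¬T) ∨ (((x1 ∨ x2) ∧ F) ∨ ((F ∧ F) ∨ ¬x0))
  [3] ((¬x1 ∧ ¬x2) ∨ F) ∨ (((x1 ∨ x2) ∧ F) ∨ ((F ∧ F) ∨ ¬x0))
  [4] (¬x1 ∧ ¬x2) ∨ (((x1 ∨ x2) ∧ F) ∨ ((F ∧ F) ∨ ¬x0))
  [5] (¬x1 ∧ ¬x2) ∨ (F ∨ ((F ∧ F) ∨ ¬x0))
  [6] (¬x1 ∧ ¬x2) ∨ ((F ∧ F) ∨ ¬x0)
  [7] (¬x1 ∧ ¬x2) ∨ (F ∨ ¬x0)
  [8] (¬x1 ∧ ¬x2) ∨ ¬x0

Answer: YES — reaches normal form (¬x1 ∧ ¬x2) ∨ ¬x0 in 8 ≤ 10 steps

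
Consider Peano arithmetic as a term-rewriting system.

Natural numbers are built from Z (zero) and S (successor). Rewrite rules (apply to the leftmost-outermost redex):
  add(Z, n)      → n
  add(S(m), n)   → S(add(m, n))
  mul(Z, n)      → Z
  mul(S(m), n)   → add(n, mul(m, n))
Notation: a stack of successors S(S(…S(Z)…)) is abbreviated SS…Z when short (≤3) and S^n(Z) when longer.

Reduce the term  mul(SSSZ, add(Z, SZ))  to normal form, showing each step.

Answer: normal form = SSSZ  (in 13 steps)

Derivation:
  start: mul(SSSZ, add(Z, SZ))
  →1  add(add(Z, SZ), mul(SSZ, add(Z, SZ)))
  →2  add(SZ, mul(SSZ, add(Z, SZ)))
  →3  S(add(Z, mul(SSZ, add(Z, SZ))))
  →4  S(mul(SSZ, add(Z, SZ)))
  →5  S(add(add(Z, SZ), mul(SZ, add(Z, SZ))))
  →6  S(add(SZ, mul(SZ, add(Z, SZ))))
  →7  S(S(add(Z, mul(SZ, add(Z, SZ)))))
  →8  S(S(mul(SZ, add(Z, SZ))))
  →9  S(S(add(add(Z, SZ), mul(Z, add(Z, SZ)))))
  →10  S(S(add(SZ, mul(Z, add(Z, SZ)))))
  →11  S(S(S(add(Z, mul(Z, add(Z, SZ))))))
  →12  S(S(S(mul(Z, add(Z, SZ)))))
  →13  SSSZ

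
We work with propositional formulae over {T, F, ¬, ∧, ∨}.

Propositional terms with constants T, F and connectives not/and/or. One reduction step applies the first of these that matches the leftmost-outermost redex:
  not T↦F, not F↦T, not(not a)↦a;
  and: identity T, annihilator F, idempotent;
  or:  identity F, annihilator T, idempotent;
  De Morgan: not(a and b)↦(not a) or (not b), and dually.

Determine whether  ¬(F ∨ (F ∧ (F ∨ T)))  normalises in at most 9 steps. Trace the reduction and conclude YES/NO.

  start: ¬(F ∨ (F ∧ (F ∨ T)))
  →1  ¬F ∧ ¬(F ∧ (F ∨ T))
  →2  T ∧ ¬(F ∧ (F ∨ T))
  →3  ¬(F ∧ (F ∨ T))
  →4  ¬F ∨ ¬(F ∨ T)
  →5  T ∨ ¬(F ∨ T)
  →6  T

Answer: YES — reaches normal form T in 6 ≤ 9 steps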